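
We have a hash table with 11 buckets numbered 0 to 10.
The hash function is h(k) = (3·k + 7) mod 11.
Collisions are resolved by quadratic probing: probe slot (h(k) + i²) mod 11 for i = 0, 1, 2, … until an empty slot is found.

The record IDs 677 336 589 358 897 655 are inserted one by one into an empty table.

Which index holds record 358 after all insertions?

677: h=3 -> slot 3
336: h=3, probe 3,4 -> slot 4
589: h=3, probe 3,4,7 -> slot 7
358: h=3, probe 3,4,7,1 -> slot 1
897: h=3, probe 3,4,7,1,8 -> slot 8
655: h=3, probe 3,4,7,1,8,6 -> slot 6
Table: [-, 358, -, 677, 336, -, 655, 589, 897, -, -]

1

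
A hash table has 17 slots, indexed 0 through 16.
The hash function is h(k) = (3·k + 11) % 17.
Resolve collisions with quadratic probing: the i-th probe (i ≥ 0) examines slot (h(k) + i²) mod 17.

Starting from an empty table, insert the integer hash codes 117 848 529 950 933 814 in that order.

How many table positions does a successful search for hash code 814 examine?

5

117 hashes to 5; slot 5 is free → place at 5.
848 hashes to 5; 5 taken → place at 6.
529 hashes to 0; slot 0 is free → place at 0.
950 hashes to 5; 5,6 taken → place at 9.
933 hashes to 5; 5,6,9 taken → place at 14.
814 hashes to 5; 5,6,9,14 taken → place at 4.
Table: [529, ∅, ∅, ∅, 814, 117, 848, ∅, ∅, 950, ∅, ∅, ∅, ∅, 933, ∅, ∅]
Lookup 814: h=5, probe 5,6,9,14,4 → found at 4.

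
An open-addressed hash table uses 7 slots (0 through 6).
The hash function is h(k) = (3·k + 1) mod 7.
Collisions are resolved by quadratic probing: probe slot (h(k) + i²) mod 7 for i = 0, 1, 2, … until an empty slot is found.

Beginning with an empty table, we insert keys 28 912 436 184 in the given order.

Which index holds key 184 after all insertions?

Insert 28: h=1, slot 1 empty => index 1.
Insert 912: h=0, slot 0 empty => index 0.
Insert 436: h=0, slots 0,1 occupied => index 4.
Insert 184: h=0, slots 0,1,4 occupied => index 2.
Table: [912, 28, 184, ∅, 436, ∅, ∅]

2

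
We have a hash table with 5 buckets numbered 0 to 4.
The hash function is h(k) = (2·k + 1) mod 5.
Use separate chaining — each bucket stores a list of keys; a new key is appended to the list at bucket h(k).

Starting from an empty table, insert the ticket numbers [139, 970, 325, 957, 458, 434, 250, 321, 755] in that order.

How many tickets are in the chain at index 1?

4

Insert 139: h=4, bucket 4 empty → new chain.
Insert 970: h=1, bucket 1 empty → new chain.
Insert 325: h=1, bucket 1 nonempty → append to chain.
Insert 957: h=0, bucket 0 empty → new chain.
Insert 458: h=2, bucket 2 empty → new chain.
Insert 434: h=4, bucket 4 nonempty → append to chain.
Insert 250: h=1, bucket 1 nonempty → append to chain.
Insert 321: h=3, bucket 3 empty → new chain.
Insert 755: h=1, bucket 1 nonempty → append to chain.
Final buckets:
0: 957
1: 970 -> 325 -> 250 -> 755
2: 458
3: 321
4: 139 -> 434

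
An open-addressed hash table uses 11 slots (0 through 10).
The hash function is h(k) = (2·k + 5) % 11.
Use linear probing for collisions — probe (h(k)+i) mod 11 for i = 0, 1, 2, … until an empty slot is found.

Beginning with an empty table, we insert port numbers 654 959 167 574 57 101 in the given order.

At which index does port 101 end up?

2

Insert 654: h=4, slot 4 empty => index 4.
Insert 959: h=9, slot 9 empty => index 9.
Insert 167: h=9, slot 9 occupied => index 10.
Insert 574: h=9, slots 9,10 occupied => index 0.
Insert 57: h=9, slots 9,10,0 occupied => index 1.
Insert 101: h=9, slots 9,10,0,1 occupied => index 2.
Table: [574, 57, 101, ∅, 654, ∅, ∅, ∅, ∅, 959, 167]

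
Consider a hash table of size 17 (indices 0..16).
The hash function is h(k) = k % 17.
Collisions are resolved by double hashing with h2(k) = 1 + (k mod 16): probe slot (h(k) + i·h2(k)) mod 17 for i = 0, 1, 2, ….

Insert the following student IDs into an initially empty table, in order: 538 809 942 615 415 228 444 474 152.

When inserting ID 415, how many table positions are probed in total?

538 hashes to 11; slot 11 is free => place at 11.
809 hashes to 10; slot 10 is free => place at 10.
942 hashes to 7; slot 7 is free => place at 7.
615 hashes to 3; slot 3 is free => place at 3.
415 hashes to 7, h2=16; 7 taken => place at 6.
228 hashes to 7, h2=5; 7 taken => place at 12.
444 hashes to 2; slot 2 is free => place at 2.
474 hashes to 15; slot 15 is free => place at 15.
152 hashes to 16; slot 16 is free => place at 16.
Table: [_, _, 444, 615, _, _, 415, 942, _, _, 809, 538, 228, _, _, 474, 152]

2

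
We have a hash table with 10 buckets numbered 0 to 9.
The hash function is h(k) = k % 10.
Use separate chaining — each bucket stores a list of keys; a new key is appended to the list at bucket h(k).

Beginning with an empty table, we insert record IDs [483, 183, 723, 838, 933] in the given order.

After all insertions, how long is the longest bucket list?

4

Insert 483: h=3, bucket 3 empty -> new chain.
Insert 183: h=3, bucket 3 nonempty -> append to chain.
Insert 723: h=3, bucket 3 nonempty -> append to chain.
Insert 838: h=8, bucket 8 empty -> new chain.
Insert 933: h=3, bucket 3 nonempty -> append to chain.
Final buckets:
0: -
1: -
2: -
3: 483 -> 183 -> 723 -> 933
4: -
5: -
6: -
7: -
8: 838
9: -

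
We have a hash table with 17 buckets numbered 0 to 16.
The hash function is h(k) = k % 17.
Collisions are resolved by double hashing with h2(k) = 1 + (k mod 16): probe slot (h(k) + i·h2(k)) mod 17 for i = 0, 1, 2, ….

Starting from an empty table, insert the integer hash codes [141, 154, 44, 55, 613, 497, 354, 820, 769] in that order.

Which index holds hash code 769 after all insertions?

8

141 hashes to 5; slot 5 is free => place at 5.
154 hashes to 1; slot 1 is free => place at 1.
44 hashes to 10; slot 10 is free => place at 10.
55 hashes to 4; slot 4 is free => place at 4.
613 hashes to 1, h2=6; 1 taken => place at 7.
497 hashes to 4, h2=2; 4 taken => place at 6.
354 hashes to 14; slot 14 is free => place at 14.
820 hashes to 4, h2=5; 4 taken => place at 9.
769 hashes to 4, h2=2; 4,6 taken => place at 8.
Table: [—, 154, —, —, 55, 141, 497, 613, 769, 820, 44, —, —, —, 354, —, —]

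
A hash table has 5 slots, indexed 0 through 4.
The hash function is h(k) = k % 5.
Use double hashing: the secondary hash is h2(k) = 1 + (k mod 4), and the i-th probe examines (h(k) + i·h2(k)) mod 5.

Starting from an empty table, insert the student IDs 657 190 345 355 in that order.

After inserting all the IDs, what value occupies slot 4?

657 hashes to 2; slot 2 is free => place at 2.
190 hashes to 0; slot 0 is free => place at 0.
345 hashes to 0, h2=2; 0,2 taken => place at 4.
355 hashes to 0, h2=4; 0,4 taken => place at 3.
Table: [190, ., 657, 355, 345]

345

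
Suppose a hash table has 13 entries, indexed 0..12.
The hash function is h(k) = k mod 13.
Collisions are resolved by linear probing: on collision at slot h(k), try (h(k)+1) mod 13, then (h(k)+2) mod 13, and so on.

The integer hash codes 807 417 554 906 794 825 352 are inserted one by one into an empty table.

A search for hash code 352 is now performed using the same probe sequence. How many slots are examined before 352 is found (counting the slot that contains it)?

Insert 807: h=1, slot 1 empty => index 1.
Insert 417: h=1, slot 1 occupied => index 2.
Insert 554: h=8, slot 8 empty => index 8.
Insert 906: h=9, slot 9 empty => index 9.
Insert 794: h=1, slots 1,2 occupied => index 3.
Insert 825: h=6, slot 6 empty => index 6.
Insert 352: h=1, slots 1,2,3 occupied => index 4.
Table: [-, 807, 417, 794, 352, -, 825, -, 554, 906, -, -, -]
Lookup 352: h=1, probe 1,2,3,4 → found at 4.

4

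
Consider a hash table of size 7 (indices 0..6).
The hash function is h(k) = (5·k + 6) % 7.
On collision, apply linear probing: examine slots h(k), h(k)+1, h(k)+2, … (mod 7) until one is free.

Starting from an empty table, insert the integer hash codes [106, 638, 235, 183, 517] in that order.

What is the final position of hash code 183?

0

106 hashes to 4; slot 4 is free → place at 4.
638 hashes to 4; 4 taken → place at 5.
235 hashes to 5; 5 taken → place at 6.
183 hashes to 4; 4,5,6 taken → place at 0.
517 hashes to 1; slot 1 is free → place at 1.
Table: [183, 517, -, -, 106, 638, 235]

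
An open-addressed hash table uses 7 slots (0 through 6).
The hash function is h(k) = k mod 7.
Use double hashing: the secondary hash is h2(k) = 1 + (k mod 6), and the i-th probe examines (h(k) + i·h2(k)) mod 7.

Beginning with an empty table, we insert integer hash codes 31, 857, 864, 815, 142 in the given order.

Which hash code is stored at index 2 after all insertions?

31: h=3 → slot 3
857: h=3, h2=6, probe 3,2 → slot 2
864: h=3, h2=1, probe 3,4 → slot 4
815: h=3, h2=6, probe 3,2,1 → slot 1
142: h=2, h2=5, probe 2,0 → slot 0
Table: [142, 815, 857, 31, 864, ., .]

857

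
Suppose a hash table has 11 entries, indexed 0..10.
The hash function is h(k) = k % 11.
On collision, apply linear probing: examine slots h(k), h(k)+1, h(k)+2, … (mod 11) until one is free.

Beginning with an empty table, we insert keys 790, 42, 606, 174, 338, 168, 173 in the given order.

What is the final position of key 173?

2

790 hashes to 9; slot 9 is free → place at 9.
42 hashes to 9; 9 taken → place at 10.
606 hashes to 1; slot 1 is free → place at 1.
174 hashes to 9; 9,10 taken → place at 0.
338 hashes to 8; slot 8 is free → place at 8.
168 hashes to 3; slot 3 is free → place at 3.
173 hashes to 8; 8,9,10,0,1 taken → place at 2.
Table: [174, 606, 173, 168, ∅, ∅, ∅, ∅, 338, 790, 42]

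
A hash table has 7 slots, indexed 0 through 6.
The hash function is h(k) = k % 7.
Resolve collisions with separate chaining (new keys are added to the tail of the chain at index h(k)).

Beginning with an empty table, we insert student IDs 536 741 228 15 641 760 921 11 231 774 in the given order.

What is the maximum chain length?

536 → bucket 4
741 → bucket 6
228 → bucket 4 (collision)
15 → bucket 1
641 → bucket 4 (collision)
760 → bucket 4 (collision)
921 → bucket 4 (collision)
11 → bucket 4 (collision)
231 → bucket 0
774 → bucket 4 (collision)
Final buckets:
0: 231
1: 15
2: -
3: -
4: 536 -> 228 -> 641 -> 760 -> 921 -> 11 -> 774
5: -
6: 741

7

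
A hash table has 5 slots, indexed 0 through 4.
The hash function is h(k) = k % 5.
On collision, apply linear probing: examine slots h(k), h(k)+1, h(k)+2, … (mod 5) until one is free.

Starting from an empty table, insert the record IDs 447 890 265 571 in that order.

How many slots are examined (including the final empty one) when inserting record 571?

447 hashes to 2; slot 2 is free => place at 2.
890 hashes to 0; slot 0 is free => place at 0.
265 hashes to 0; 0 taken => place at 1.
571 hashes to 1; 1,2 taken => place at 3.
Table: [890, 265, 447, 571, -]

3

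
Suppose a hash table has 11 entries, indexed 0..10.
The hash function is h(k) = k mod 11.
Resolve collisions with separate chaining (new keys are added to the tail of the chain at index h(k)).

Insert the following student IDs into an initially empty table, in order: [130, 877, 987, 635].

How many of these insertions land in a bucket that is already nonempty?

Insert 130: h=9, bucket 9 empty → new chain.
Insert 877: h=8, bucket 8 empty → new chain.
Insert 987: h=8, bucket 8 nonempty → append to chain.
Insert 635: h=8, bucket 8 nonempty → append to chain.
Final buckets:
0: —
1: —
2: —
3: —
4: —
5: —
6: —
7: —
8: 877 -> 987 -> 635
9: 130
10: —

2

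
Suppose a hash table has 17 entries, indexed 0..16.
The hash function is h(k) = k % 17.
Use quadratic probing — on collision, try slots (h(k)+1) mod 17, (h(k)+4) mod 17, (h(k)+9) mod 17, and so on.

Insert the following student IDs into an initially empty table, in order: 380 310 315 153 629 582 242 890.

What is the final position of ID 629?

1

380: h=6 → slot 6
310: h=4 → slot 4
315: h=9 → slot 9
153: h=0 → slot 0
629: h=0, probe 0,1 → slot 1
582: h=4, probe 4,5 → slot 5
242: h=4, probe 4,5,8 → slot 8
890: h=6, probe 6,7 → slot 7
Table: [153, 629, ∅, ∅, 310, 582, 380, 890, 242, 315, ∅, ∅, ∅, ∅, ∅, ∅, ∅]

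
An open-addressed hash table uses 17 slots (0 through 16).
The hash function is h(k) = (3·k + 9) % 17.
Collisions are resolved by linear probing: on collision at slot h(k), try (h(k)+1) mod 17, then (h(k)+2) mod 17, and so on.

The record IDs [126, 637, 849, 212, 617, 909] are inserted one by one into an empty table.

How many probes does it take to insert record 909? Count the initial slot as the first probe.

126: h=13 => slot 13
637: h=16 => slot 16
849: h=6 => slot 6
212: h=16, probe 16,0 => slot 0
617: h=7 => slot 7
909: h=16, probe 16,0,1 => slot 1
Table: [212, 909, _, _, _, _, 849, 617, _, _, _, _, _, 126, _, _, 637]

3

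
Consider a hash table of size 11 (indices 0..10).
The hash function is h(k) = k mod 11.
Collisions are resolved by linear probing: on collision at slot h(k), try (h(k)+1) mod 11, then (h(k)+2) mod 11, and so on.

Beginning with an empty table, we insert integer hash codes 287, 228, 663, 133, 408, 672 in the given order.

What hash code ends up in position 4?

408

Insert 287: h=1, slot 1 empty -> index 1.
Insert 228: h=8, slot 8 empty -> index 8.
Insert 663: h=3, slot 3 empty -> index 3.
Insert 133: h=1, slot 1 occupied -> index 2.
Insert 408: h=1, slots 1,2,3 occupied -> index 4.
Insert 672: h=1, slots 1,2,3,4 occupied -> index 5.
Table: [., 287, 133, 663, 408, 672, ., ., 228, ., .]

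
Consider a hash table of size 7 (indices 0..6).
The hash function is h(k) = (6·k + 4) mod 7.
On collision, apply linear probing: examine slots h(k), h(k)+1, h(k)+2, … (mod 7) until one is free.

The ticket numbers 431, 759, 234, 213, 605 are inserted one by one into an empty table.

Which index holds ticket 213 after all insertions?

431: h=0 → slot 0
759: h=1 → slot 1
234: h=1, probe 1,2 → slot 2
213: h=1, probe 1,2,3 → slot 3
605: h=1, probe 1,2,3,4 → slot 4
Table: [431, 759, 234, 213, 605, —, —]

3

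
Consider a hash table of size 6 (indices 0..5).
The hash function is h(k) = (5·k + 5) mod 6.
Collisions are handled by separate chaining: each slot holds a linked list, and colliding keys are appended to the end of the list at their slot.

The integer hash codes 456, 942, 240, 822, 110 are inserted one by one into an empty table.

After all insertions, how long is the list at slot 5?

4

456 -> bucket 5
942 -> bucket 5 (collision)
240 -> bucket 5 (collision)
822 -> bucket 5 (collision)
110 -> bucket 3
Final buckets:
0: _
1: _
2: _
3: 110
4: _
5: 456 -> 942 -> 240 -> 822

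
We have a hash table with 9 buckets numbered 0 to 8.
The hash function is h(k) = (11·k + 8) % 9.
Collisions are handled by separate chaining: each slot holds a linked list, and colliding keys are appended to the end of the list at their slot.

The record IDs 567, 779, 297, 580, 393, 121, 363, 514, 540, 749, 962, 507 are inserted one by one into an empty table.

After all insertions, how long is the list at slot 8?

3

Insert 567: h=8, bucket 8 empty -> new chain.
Insert 779: h=0, bucket 0 empty -> new chain.
Insert 297: h=8, bucket 8 nonempty -> append to chain.
Insert 580: h=7, bucket 7 empty -> new chain.
Insert 393: h=2, bucket 2 empty -> new chain.
Insert 121: h=7, bucket 7 nonempty -> append to chain.
Insert 363: h=5, bucket 5 empty -> new chain.
Insert 514: h=1, bucket 1 empty -> new chain.
Insert 540: h=8, bucket 8 nonempty -> append to chain.
Insert 749: h=3, bucket 3 empty -> new chain.
Insert 962: h=6, bucket 6 empty -> new chain.
Insert 507: h=5, bucket 5 nonempty -> append to chain.
Final buckets:
0: 779
1: 514
2: 393
3: 749
4: .
5: 363 -> 507
6: 962
7: 580 -> 121
8: 567 -> 297 -> 540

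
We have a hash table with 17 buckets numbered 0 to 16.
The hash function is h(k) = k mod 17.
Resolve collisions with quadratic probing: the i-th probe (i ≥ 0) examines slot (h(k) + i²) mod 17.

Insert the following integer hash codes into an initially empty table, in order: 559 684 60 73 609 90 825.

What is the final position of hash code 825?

10

559 hashes to 15; slot 15 is free => place at 15.
684 hashes to 4; slot 4 is free => place at 4.
60 hashes to 9; slot 9 is free => place at 9.
73 hashes to 5; slot 5 is free => place at 5.
609 hashes to 14; slot 14 is free => place at 14.
90 hashes to 5; 5 taken => place at 6.
825 hashes to 9; 9 taken => place at 10.
Table: [—, —, —, —, 684, 73, 90, —, —, 60, 825, —, —, —, 609, 559, —]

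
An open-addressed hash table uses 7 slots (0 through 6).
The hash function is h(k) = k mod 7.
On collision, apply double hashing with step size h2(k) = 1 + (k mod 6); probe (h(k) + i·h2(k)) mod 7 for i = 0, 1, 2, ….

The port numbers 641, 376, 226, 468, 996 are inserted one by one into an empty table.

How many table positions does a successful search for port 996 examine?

641 hashes to 4; slot 4 is free -> place at 4.
376 hashes to 5; slot 5 is free -> place at 5.
226 hashes to 2; slot 2 is free -> place at 2.
468 hashes to 6; slot 6 is free -> place at 6.
996 hashes to 2, h2=1; 2 taken -> place at 3.
Table: [., ., 226, 996, 641, 376, 468]
Lookup 996: h=2, h2=1, probe 2,3 → found at 3.

2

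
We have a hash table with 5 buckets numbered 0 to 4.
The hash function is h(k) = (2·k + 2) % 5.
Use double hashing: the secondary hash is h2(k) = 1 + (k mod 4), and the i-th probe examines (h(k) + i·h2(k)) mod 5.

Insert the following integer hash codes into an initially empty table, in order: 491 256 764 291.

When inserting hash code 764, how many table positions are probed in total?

2

491 hashes to 4; slot 4 is free → place at 4.
256 hashes to 4, h2=1; 4 taken → place at 0.
764 hashes to 0, h2=1; 0 taken → place at 1.
291 hashes to 4, h2=4; 4 taken → place at 3.
Table: [256, 764, _, 291, 491]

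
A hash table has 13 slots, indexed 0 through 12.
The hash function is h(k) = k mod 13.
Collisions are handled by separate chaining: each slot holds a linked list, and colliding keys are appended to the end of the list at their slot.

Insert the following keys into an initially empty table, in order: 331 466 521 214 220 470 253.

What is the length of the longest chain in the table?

3

331 → bucket 6
466 → bucket 11
521 → bucket 1
214 → bucket 6 (collision)
220 → bucket 12
470 → bucket 2
253 → bucket 6 (collision)
Final buckets:
0: ∅
1: 521
2: 470
3: ∅
4: ∅
5: ∅
6: 331 -> 214 -> 253
7: ∅
8: ∅
9: ∅
10: ∅
11: 466
12: 220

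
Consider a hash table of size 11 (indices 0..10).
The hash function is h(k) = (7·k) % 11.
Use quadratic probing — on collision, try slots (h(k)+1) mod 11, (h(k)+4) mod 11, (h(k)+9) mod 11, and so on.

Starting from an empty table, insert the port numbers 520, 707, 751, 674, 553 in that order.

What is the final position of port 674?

8

520 hashes to 10; slot 10 is free => place at 10.
707 hashes to 10; 10 taken => place at 0.
751 hashes to 10; 10,0 taken => place at 3.
674 hashes to 10; 10,0,3 taken => place at 8.
553 hashes to 10; 10,0,3,8 taken => place at 4.
Table: [707, ∅, ∅, 751, 553, ∅, ∅, ∅, 674, ∅, 520]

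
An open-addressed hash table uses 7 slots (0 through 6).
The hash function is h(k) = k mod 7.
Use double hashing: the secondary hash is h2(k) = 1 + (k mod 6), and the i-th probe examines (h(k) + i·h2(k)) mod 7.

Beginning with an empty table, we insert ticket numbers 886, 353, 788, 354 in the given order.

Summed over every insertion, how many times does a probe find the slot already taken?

2

886 hashes to 4; slot 4 is free -> place at 4.
353 hashes to 3; slot 3 is free -> place at 3.
788 hashes to 4, h2=3; 4 taken -> place at 0.
354 hashes to 4, h2=1; 4 taken -> place at 5.
Table: [788, —, —, 353, 886, 354, —]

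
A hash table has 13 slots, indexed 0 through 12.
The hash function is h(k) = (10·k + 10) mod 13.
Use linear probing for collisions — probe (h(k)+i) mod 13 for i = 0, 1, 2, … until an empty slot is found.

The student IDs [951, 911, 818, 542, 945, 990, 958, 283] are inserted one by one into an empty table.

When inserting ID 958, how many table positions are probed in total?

3

951: h=4 => slot 4
911: h=7 => slot 7
818: h=0 => slot 0
542: h=9 => slot 9
945: h=9, probe 9,10 => slot 10
990: h=4, probe 4,5 => slot 5
958: h=9, probe 9,10,11 => slot 11
283: h=6 => slot 6
Table: [818, ., ., ., 951, 990, 283, 911, ., 542, 945, 958, .]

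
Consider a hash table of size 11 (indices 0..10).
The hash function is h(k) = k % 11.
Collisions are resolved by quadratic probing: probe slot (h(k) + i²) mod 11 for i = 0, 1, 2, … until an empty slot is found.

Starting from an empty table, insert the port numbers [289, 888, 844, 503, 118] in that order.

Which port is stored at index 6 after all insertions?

118

289 hashes to 3; slot 3 is free => place at 3.
888 hashes to 8; slot 8 is free => place at 8.
844 hashes to 8; 8 taken => place at 9.
503 hashes to 8; 8,9 taken => place at 1.
118 hashes to 8; 8,9,1 taken => place at 6.
Table: [—, 503, —, 289, —, —, 118, —, 888, 844, —]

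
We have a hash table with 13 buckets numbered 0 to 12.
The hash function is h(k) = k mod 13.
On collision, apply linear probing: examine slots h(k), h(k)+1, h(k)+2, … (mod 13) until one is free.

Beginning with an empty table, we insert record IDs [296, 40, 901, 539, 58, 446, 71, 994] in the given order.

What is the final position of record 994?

296 hashes to 10; slot 10 is free → place at 10.
40 hashes to 1; slot 1 is free → place at 1.
901 hashes to 4; slot 4 is free → place at 4.
539 hashes to 6; slot 6 is free → place at 6.
58 hashes to 6; 6 taken → place at 7.
446 hashes to 4; 4 taken → place at 5.
71 hashes to 6; 6,7 taken → place at 8.
994 hashes to 6; 6,7,8 taken → place at 9.
Table: [∅, 40, ∅, ∅, 901, 446, 539, 58, 71, 994, 296, ∅, ∅]

9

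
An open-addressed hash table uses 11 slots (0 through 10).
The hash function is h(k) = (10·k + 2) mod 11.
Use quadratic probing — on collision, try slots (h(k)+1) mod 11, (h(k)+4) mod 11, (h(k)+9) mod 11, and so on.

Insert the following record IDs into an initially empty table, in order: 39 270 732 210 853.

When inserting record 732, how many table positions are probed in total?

39: h=7 → slot 7
270: h=7, probe 7,8 → slot 8
732: h=7, probe 7,8,0 → slot 0
210: h=1 → slot 1
853: h=7, probe 7,8,0,5 → slot 5
Table: [732, 210, ., ., ., 853, ., 39, 270, ., .]

3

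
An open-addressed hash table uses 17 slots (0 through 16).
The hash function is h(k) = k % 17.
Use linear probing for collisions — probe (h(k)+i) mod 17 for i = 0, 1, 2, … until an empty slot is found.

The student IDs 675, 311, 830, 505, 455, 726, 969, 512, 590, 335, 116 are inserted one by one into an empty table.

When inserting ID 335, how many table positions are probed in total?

675 hashes to 12; slot 12 is free → place at 12.
311 hashes to 5; slot 5 is free → place at 5.
830 hashes to 14; slot 14 is free → place at 14.
505 hashes to 12; 12 taken → place at 13.
455 hashes to 13; 13,14 taken → place at 15.
726 hashes to 12; 12,13,14,15 taken → place at 16.
969 hashes to 0; slot 0 is free → place at 0.
512 hashes to 2; slot 2 is free → place at 2.
590 hashes to 12; 12,13,14,15,16,0 taken → place at 1.
335 hashes to 12; 12,13,14,15,16,0,1,2 taken → place at 3.
116 hashes to 14; 14,15,16,0,1,2,3 taken → place at 4.
Table: [969, 590, 512, 335, 116, 311, ∅, ∅, ∅, ∅, ∅, ∅, 675, 505, 830, 455, 726]

9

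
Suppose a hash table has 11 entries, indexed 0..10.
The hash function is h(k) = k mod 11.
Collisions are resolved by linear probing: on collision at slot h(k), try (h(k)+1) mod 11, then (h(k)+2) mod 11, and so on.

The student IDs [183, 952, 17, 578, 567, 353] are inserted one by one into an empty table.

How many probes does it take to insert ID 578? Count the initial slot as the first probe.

183: h=7 -> slot 7
952: h=6 -> slot 6
17: h=6, probe 6,7,8 -> slot 8
578: h=6, probe 6,7,8,9 -> slot 9
567: h=6, probe 6,7,8,9,10 -> slot 10
353: h=1 -> slot 1
Table: [_, 353, _, _, _, _, 952, 183, 17, 578, 567]

4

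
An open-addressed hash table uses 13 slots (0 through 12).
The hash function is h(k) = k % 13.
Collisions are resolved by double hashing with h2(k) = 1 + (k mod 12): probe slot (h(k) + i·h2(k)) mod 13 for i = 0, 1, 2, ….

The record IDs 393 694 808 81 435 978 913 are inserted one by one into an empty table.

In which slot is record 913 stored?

7

Insert 393: h=3, slot 3 empty -> index 3.
Insert 694: h=5, slot 5 empty -> index 5.
Insert 808: h=2, slot 2 empty -> index 2.
Insert 81: h=3, h2=10, slot 3 occupied -> index 0.
Insert 435: h=6, slot 6 empty -> index 6.
Insert 978: h=3, h2=7, slot 3 occupied -> index 10.
Insert 913: h=3, h2=2, slots 3,5 occupied -> index 7.
Table: [81, —, 808, 393, —, 694, 435, 913, —, —, 978, —, —]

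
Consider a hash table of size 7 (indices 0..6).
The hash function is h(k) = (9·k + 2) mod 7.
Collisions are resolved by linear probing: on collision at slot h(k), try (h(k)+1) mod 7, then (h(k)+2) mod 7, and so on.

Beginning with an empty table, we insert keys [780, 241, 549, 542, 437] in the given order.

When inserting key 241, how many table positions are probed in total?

Insert 780: h=1, slot 1 empty => index 1.
Insert 241: h=1, slot 1 occupied => index 2.
Insert 549: h=1, slots 1,2 occupied => index 3.
Insert 542: h=1, slots 1,2,3 occupied => index 4.
Insert 437: h=1, slots 1,2,3,4 occupied => index 5.
Table: [∅, 780, 241, 549, 542, 437, ∅]

2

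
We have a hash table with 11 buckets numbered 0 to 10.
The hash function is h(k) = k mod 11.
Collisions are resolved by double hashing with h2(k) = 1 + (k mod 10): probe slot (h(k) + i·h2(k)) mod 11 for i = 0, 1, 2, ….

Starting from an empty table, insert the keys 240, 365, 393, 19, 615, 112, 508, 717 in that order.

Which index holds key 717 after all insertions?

240: h=9 => slot 9
365: h=2 => slot 2
393: h=8 => slot 8
19: h=8, h2=10, probe 8,7 => slot 7
615: h=10 => slot 10
112: h=2, h2=3, probe 2,5 => slot 5
508: h=2, h2=9, probe 2,0 => slot 0
717: h=2, h2=8, probe 2,10,7,4 => slot 4
Table: [508, ., 365, ., 717, 112, ., 19, 393, 240, 615]

4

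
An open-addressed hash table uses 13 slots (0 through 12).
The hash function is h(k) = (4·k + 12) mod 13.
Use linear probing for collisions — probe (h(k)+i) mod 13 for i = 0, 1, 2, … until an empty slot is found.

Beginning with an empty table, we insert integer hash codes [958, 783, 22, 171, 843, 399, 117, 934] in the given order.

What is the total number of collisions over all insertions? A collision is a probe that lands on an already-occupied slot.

Insert 958: h=9, slot 9 empty → index 9.
Insert 783: h=11, slot 11 empty → index 11.
Insert 22: h=9, slot 9 occupied → index 10.
Insert 171: h=7, slot 7 empty → index 7.
Insert 843: h=4, slot 4 empty → index 4.
Insert 399: h=9, slots 9,10,11 occupied → index 12.
Insert 117: h=12, slot 12 occupied → index 0.
Insert 934: h=4, slot 4 occupied → index 5.
Table: [117, _, _, _, 843, 934, _, 171, _, 958, 22, 783, 399]

6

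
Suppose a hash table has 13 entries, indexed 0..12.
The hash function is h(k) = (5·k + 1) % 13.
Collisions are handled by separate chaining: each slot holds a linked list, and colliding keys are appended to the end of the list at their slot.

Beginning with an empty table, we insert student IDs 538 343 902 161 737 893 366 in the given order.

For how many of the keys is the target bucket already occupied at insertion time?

4

538 → bucket 0
343 → bucket 0 (collision)
902 → bucket 0 (collision)
161 → bucket 0 (collision)
737 → bucket 7
893 → bucket 7 (collision)
366 → bucket 11
Final buckets:
0: 538 -> 343 -> 902 -> 161
1: —
2: —
3: —
4: —
5: —
6: —
7: 737 -> 893
8: —
9: —
10: —
11: 366
12: —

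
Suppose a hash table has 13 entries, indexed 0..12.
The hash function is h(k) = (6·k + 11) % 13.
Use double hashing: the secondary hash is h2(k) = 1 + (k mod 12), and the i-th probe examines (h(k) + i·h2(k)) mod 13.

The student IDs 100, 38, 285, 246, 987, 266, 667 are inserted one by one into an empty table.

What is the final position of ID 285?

100: h=0 => slot 0
38: h=5 => slot 5
285: h=5, h2=10, probe 5,2 => slot 2
246: h=5, h2=7, probe 5,12 => slot 12
987: h=5, h2=4, probe 5,9 => slot 9
266: h=8 => slot 8
667: h=9, h2=8, probe 9,4 => slot 4
Table: [100, ., 285, ., 667, 38, ., ., 266, 987, ., ., 246]

2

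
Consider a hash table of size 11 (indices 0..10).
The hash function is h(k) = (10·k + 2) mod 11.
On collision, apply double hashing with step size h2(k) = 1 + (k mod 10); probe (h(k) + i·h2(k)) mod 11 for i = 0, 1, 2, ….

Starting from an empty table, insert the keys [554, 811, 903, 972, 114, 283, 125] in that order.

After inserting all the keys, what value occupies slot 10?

Insert 554: h=9, slot 9 empty → index 9.
Insert 811: h=5, slot 5 empty → index 5.
Insert 903: h=1, slot 1 empty → index 1.
Insert 972: h=9, h2=3, slots 9,1 occupied → index 4.
Insert 114: h=9, h2=5, slot 9 occupied → index 3.
Insert 283: h=5, h2=4, slots 5,9 occupied → index 2.
Insert 125: h=9, h2=6, slots 9,4 occupied → index 10.
Table: [∅, 903, 283, 114, 972, 811, ∅, ∅, ∅, 554, 125]

125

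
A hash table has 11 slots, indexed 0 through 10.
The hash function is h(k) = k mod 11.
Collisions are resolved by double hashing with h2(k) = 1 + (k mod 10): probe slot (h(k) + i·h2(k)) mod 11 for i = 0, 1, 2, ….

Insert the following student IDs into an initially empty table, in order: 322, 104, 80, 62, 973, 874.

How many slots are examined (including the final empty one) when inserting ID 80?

322: h=3 -> slot 3
104: h=5 -> slot 5
80: h=3, h2=1, probe 3,4 -> slot 4
62: h=7 -> slot 7
973: h=5, h2=4, probe 5,9 -> slot 9
874: h=5, h2=5, probe 5,10 -> slot 10
Table: [_, _, _, 322, 80, 104, _, 62, _, 973, 874]

2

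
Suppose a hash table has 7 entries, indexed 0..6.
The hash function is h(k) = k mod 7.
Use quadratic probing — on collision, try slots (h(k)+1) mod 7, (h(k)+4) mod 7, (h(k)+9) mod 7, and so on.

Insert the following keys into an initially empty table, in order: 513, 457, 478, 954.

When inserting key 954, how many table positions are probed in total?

513: h=2 -> slot 2
457: h=2, probe 2,3 -> slot 3
478: h=2, probe 2,3,6 -> slot 6
954: h=2, probe 2,3,6,4 -> slot 4
Table: [., ., 513, 457, 954, ., 478]

4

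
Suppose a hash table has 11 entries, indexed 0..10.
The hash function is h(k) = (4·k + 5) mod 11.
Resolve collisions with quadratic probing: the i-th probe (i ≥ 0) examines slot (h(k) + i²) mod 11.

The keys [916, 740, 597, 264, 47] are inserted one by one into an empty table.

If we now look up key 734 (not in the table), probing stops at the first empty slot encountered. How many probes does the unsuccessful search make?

3

916: h=6 => slot 6
740: h=6, probe 6,7 => slot 7
597: h=6, probe 6,7,10 => slot 10
264: h=5 => slot 5
47: h=6, probe 6,7,10,4 => slot 4
Table: [∅, ∅, ∅, ∅, 47, 264, 916, 740, ∅, ∅, 597]
Lookup 734: h=4, probe 4,5,8 → slot 8 empty, not found.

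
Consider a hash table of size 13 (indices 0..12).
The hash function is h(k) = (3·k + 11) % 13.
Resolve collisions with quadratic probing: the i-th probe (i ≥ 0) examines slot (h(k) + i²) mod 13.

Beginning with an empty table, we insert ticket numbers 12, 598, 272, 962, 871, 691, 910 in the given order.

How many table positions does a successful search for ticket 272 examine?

2

Insert 12: h=8, slot 8 empty -> index 8.
Insert 598: h=11, slot 11 empty -> index 11.
Insert 272: h=8, slot 8 occupied -> index 9.
Insert 962: h=11, slot 11 occupied -> index 12.
Insert 871: h=11, slots 11,12 occupied -> index 2.
Insert 691: h=4, slot 4 empty -> index 4.
Insert 910: h=11, slots 11,12,2 occupied -> index 7.
Table: [-, -, 871, -, 691, -, -, 910, 12, 272, -, 598, 962]
Lookup 272: h=8, probe 8,9 → found at 9.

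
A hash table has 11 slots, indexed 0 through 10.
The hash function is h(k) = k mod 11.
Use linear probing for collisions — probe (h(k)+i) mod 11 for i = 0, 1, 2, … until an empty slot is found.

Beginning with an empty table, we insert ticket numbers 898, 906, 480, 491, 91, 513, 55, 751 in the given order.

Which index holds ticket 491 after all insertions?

898 hashes to 7; slot 7 is free => place at 7.
906 hashes to 4; slot 4 is free => place at 4.
480 hashes to 7; 7 taken => place at 8.
491 hashes to 7; 7,8 taken => place at 9.
91 hashes to 3; slot 3 is free => place at 3.
513 hashes to 7; 7,8,9 taken => place at 10.
55 hashes to 0; slot 0 is free => place at 0.
751 hashes to 3; 3,4 taken => place at 5.
Table: [55, —, —, 91, 906, 751, —, 898, 480, 491, 513]

9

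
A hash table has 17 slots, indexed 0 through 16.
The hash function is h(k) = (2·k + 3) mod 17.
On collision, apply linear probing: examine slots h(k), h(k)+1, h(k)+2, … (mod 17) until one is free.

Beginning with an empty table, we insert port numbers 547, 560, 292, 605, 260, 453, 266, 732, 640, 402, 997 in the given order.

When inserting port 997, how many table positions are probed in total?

8

547 hashes to 9; slot 9 is free -> place at 9.
560 hashes to 1; slot 1 is free -> place at 1.
292 hashes to 9; 9 taken -> place at 10.
605 hashes to 6; slot 6 is free -> place at 6.
260 hashes to 13; slot 13 is free -> place at 13.
453 hashes to 8; slot 8 is free -> place at 8.
266 hashes to 8; 8,9,10 taken -> place at 11.
732 hashes to 5; slot 5 is free -> place at 5.
640 hashes to 8; 8,9,10,11 taken -> place at 12.
402 hashes to 8; 8,9,10,11,12,13 taken -> place at 14.
997 hashes to 8; 8,9,10,11,12,13,14 taken -> place at 15.
Table: [—, 560, —, —, —, 732, 605, —, 453, 547, 292, 266, 640, 260, 402, 997, —]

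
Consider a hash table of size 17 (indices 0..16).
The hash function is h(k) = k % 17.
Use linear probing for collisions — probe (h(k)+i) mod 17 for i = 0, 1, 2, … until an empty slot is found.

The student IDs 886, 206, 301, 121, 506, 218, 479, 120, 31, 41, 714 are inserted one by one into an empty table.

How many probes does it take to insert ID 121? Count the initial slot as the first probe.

Insert 886: h=2, slot 2 empty -> index 2.
Insert 206: h=2, slot 2 occupied -> index 3.
Insert 301: h=12, slot 12 empty -> index 12.
Insert 121: h=2, slots 2,3 occupied -> index 4.
Insert 506: h=13, slot 13 empty -> index 13.
Insert 218: h=14, slot 14 empty -> index 14.
Insert 479: h=3, slots 3,4 occupied -> index 5.
Insert 120: h=1, slot 1 empty -> index 1.
Insert 31: h=14, slot 14 occupied -> index 15.
Insert 41: h=7, slot 7 empty -> index 7.
Insert 714: h=0, slot 0 empty -> index 0.
Table: [714, 120, 886, 206, 121, 479, -, 41, -, -, -, -, 301, 506, 218, 31, -]

3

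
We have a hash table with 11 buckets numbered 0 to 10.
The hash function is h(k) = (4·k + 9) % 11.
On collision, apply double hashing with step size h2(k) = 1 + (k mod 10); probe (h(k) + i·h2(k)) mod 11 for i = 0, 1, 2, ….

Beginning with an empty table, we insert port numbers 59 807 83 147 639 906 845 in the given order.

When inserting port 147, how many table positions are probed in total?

59: h=3 -> slot 3
807: h=3, h2=8, probe 3,0 -> slot 0
83: h=0, h2=4, probe 0,4 -> slot 4
147: h=3, h2=8, probe 3,0,8 -> slot 8
639: h=2 -> slot 2
906: h=3, h2=7, probe 3,10 -> slot 10
845: h=1 -> slot 1
Table: [807, 845, 639, 59, 83, ., ., ., 147, ., 906]

3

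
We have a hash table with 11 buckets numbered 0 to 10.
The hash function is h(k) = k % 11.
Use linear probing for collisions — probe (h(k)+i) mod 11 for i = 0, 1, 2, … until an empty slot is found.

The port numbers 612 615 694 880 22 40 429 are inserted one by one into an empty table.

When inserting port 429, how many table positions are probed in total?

Insert 612: h=7, slot 7 empty -> index 7.
Insert 615: h=10, slot 10 empty -> index 10.
Insert 694: h=1, slot 1 empty -> index 1.
Insert 880: h=0, slot 0 empty -> index 0.
Insert 22: h=0, slots 0,1 occupied -> index 2.
Insert 40: h=7, slot 7 occupied -> index 8.
Insert 429: h=0, slots 0,1,2 occupied -> index 3.
Table: [880, 694, 22, 429, ∅, ∅, ∅, 612, 40, ∅, 615]

4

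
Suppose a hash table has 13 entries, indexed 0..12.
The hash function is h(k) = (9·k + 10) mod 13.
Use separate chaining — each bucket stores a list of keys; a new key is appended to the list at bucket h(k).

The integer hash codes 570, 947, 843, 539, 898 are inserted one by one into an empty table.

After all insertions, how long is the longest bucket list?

3

570 → bucket 5
947 → bucket 5 (collision)
843 → bucket 5 (collision)
539 → bucket 12
898 → bucket 6
Final buckets:
0: —
1: —
2: —
3: —
4: —
5: 570 -> 947 -> 843
6: 898
7: —
8: —
9: —
10: —
11: —
12: 539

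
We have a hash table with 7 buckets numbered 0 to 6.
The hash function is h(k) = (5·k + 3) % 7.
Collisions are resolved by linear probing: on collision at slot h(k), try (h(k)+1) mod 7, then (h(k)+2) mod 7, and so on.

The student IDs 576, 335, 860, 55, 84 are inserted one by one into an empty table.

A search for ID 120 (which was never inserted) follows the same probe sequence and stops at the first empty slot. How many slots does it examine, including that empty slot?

576 hashes to 6; slot 6 is free -> place at 6.
335 hashes to 5; slot 5 is free -> place at 5.
860 hashes to 5; 5,6 taken -> place at 0.
55 hashes to 5; 5,6,0 taken -> place at 1.
84 hashes to 3; slot 3 is free -> place at 3.
Table: [860, 55, ∅, 84, ∅, 335, 576]
Lookup 120: h=1, probe 1,2 → slot 2 empty, not found.

2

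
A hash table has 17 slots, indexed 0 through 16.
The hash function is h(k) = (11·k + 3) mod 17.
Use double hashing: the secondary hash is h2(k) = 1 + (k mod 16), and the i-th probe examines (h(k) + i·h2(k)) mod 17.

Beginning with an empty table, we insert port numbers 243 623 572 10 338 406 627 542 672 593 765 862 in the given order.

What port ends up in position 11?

10

Insert 243: h=7, slot 7 empty -> index 7.
Insert 623: h=5, slot 5 empty -> index 5.
Insert 572: h=5, h2=13, slot 5 occupied -> index 1.
Insert 10: h=11, slot 11 empty -> index 11.
Insert 338: h=15, slot 15 empty -> index 15.
Insert 406: h=15, h2=7, slots 15,5 occupied -> index 12.
Insert 627: h=15, h2=4, slot 15 occupied -> index 2.
Insert 542: h=15, h2=15, slot 15 occupied -> index 13.
Insert 672: h=0, slot 0 empty -> index 0.
Insert 593: h=15, h2=2, slots 15,0,2 occupied -> index 4.
Insert 765: h=3, slot 3 empty -> index 3.
Insert 862: h=16, slot 16 empty -> index 16.
Table: [672, 572, 627, 765, 593, 623, _, 243, _, _, _, 10, 406, 542, _, 338, 862]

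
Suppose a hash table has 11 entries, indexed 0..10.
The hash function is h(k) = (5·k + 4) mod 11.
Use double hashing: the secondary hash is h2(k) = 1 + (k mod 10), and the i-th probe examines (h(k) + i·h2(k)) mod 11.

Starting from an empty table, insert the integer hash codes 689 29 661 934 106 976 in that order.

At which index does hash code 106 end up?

2

Insert 689: h=6, slot 6 empty → index 6.
Insert 29: h=6, h2=10, slot 6 occupied → index 5.
Insert 661: h=9, slot 9 empty → index 9.
Insert 934: h=10, slot 10 empty → index 10.
Insert 106: h=6, h2=7, slot 6 occupied → index 2.
Insert 976: h=0, slot 0 empty → index 0.
Table: [976, -, 106, -, -, 29, 689, -, -, 661, 934]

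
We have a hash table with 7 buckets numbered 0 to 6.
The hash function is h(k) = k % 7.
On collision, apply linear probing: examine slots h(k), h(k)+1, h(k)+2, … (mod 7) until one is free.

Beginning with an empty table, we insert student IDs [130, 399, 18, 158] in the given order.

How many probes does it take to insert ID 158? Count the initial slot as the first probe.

3

130 hashes to 4; slot 4 is free -> place at 4.
399 hashes to 0; slot 0 is free -> place at 0.
18 hashes to 4; 4 taken -> place at 5.
158 hashes to 4; 4,5 taken -> place at 6.
Table: [399, ., ., ., 130, 18, 158]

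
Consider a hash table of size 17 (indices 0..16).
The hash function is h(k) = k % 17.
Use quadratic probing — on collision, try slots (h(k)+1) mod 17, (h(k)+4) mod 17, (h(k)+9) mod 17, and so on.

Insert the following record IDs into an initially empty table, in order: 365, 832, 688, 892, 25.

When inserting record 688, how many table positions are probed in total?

2

Insert 365: h=8, slot 8 empty → index 8.
Insert 832: h=16, slot 16 empty → index 16.
Insert 688: h=8, slot 8 occupied → index 9.
Insert 892: h=8, slots 8,9 occupied → index 12.
Insert 25: h=8, slots 8,9,12 occupied → index 0.
Table: [25, ., ., ., ., ., ., ., 365, 688, ., ., 892, ., ., ., 832]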